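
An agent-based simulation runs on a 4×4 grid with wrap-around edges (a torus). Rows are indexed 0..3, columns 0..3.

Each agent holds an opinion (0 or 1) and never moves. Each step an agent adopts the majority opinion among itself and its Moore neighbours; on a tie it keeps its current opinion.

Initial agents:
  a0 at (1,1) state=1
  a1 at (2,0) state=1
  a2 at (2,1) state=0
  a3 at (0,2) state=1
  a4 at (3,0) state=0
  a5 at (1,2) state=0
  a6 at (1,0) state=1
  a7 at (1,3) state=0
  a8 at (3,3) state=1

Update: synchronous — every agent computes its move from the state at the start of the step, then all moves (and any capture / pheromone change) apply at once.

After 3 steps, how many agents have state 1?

8

t=1: a0@(1,1):1 a1@(2,0):1 a2@(2,1):0 a3@(0,2):1 a4@(3,0):0 a5@(1,2):0 a6@(1,0):1 a7@(1,3):1 a8@(3,3):1
t=2: a0@(1,1):1 a1@(2,0):1 a2@(2,1):0 a3@(0,2):1 a4@(3,0):0 a5@(1,2):1 a6@(1,0):1 a7@(1,3):1 a8@(3,3):1
t=3: a0@(1,1):1 a1@(2,0):1 a2@(2,1):1 a3@(0,2):1 a4@(3,0):0 a5@(1,2):1 a6@(1,0):1 a7@(1,3):1 a8@(3,3):1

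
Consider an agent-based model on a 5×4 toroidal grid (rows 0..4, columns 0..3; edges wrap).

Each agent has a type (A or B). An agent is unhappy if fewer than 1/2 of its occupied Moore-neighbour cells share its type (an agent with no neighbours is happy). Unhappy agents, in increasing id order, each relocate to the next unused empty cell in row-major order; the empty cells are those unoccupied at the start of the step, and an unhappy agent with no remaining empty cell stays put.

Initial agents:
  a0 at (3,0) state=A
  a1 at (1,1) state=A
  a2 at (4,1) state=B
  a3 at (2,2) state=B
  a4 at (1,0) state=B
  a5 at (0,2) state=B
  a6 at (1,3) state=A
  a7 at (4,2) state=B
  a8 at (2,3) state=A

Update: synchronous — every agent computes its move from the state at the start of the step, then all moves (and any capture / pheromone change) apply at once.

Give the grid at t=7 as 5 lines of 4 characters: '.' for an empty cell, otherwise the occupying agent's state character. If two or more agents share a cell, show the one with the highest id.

ABBB
A...
...A
A...
.BB.

t=1: a0@(3,0):A a1@(0,0):A a2@(4,1):B a3@(0,1):B a4@(0,3):B a5@(0,2):B a6@(1,2):A a7@(4,2):B a8@(2,3):A
t=2: a0@(3,0):A a1@(1,0):A a2@(4,1):B a3@(0,1):B a4@(0,3):B a5@(0,2):B a6@(1,1):A a7@(4,2):B a8@(2,3):A
t=3: a0@(3,0):A a1@(1,0):A a2@(4,1):B a3@(0,1):B a4@(0,3):B a5@(0,2):B a6@(0,0):A a7@(4,2):B a8@(2,3):A
t=4: a0@(3,0):A a1@(1,0):A a2@(4,1):B a3@(0,1):B a4@(0,3):B a5@(0,2):B a6@(1,1):A a7@(4,2):B a8@(2,3):A
t=5: a0@(3,0):A a1@(1,0):A a2@(4,1):B a3@(0,1):B a4@(0,3):B a5@(0,2):B a6@(0,0):A a7@(4,2):B a8@(2,3):A
t=6: a0@(3,0):A a1@(1,0):A a2@(4,1):B a3@(0,1):B a4@(0,3):B a5@(0,2):B a6@(1,1):A a7@(4,2):B a8@(2,3):A
t=7: a0@(3,0):A a1@(1,0):A a2@(4,1):B a3@(0,1):B a4@(0,3):B a5@(0,2):B a6@(0,0):A a7@(4,2):B a8@(2,3):A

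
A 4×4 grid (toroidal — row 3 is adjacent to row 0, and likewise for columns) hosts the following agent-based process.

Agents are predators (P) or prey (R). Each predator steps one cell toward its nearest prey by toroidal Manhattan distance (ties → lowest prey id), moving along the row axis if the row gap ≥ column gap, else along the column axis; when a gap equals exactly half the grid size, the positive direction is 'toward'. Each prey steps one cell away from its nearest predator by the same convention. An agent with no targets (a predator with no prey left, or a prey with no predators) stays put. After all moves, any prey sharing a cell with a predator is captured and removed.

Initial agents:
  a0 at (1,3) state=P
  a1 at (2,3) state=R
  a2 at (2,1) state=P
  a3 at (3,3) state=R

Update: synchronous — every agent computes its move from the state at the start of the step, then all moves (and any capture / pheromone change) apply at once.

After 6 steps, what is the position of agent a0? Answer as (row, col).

t=1: a0@(2,3):P a1@(3,3):R a2@(2,2):P
t=2: a0@(3,3):P a1@(0,3):R a2@(3,2):P
t=3: a0@(0,3):P a1@(1,3):R a2@(0,2):P
t=4: a0@(1,3):P a1@(2,3):R a2@(1,2):P
t=5: a0@(2,3):P a1@(3,3):R a2@(2,2):P
t=6: a0@(3,3):P a1@(0,3):R a2@(3,2):P

(3, 3)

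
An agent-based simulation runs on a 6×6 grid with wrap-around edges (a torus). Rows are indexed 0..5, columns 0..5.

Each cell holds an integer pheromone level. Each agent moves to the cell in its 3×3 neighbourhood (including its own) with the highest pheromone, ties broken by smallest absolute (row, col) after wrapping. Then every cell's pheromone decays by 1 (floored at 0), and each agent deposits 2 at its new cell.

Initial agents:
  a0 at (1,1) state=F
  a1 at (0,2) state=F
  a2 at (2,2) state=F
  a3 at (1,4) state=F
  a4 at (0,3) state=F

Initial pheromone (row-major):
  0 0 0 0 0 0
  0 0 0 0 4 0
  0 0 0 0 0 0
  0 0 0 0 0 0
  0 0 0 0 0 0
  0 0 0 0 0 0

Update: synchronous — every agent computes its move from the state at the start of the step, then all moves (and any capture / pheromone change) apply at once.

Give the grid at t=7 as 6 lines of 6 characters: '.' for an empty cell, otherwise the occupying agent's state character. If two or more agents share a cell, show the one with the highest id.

t=1: a0@(0,0) a1@(0,1) a2@(1,1) a3@(1,4) a4@(1,4) | pheromone: 2 2 0 0 0 0 / 0 2 0 0 7 0 / 0 0 0 0 0 0 / 0 0 0 0 0 0 / 0 0 0 0 0 0 / 0 0 0 0 0 0
t=2: a0@(0,0) a1@(0,0) a2@(0,0) a3@(1,4) a4@(1,4) | pheromone: 7 1 0 0 0 0 / 0 1 0 0 10 0 / 0 0 0 0 0 0 / 0 0 0 0 0 0 / 0 0 0 0 0 0 / 0 0 0 0 0 0
t=3: a0@(0,0) a1@(0,0) a2@(0,0) a3@(1,4) a4@(1,4) | pheromone: 12 0 0 0 0 0 / 0 0 0 0 13 0 / 0 0 0 0 0 0 / 0 0 0 0 0 0 / 0 0 0 0 0 0 / 0 0 0 0 0 0
t=4: a0@(0,0) a1@(0,0) a2@(0,0) a3@(1,4) a4@(1,4) | pheromone: 17 0 0 0 0 0 / 0 0 0 0 16 0 / 0 0 0 0 0 0 / 0 0 0 0 0 0 / 0 0 0 0 0 0 / 0 0 0 0 0 0
t=5: a0@(0,0) a1@(0,0) a2@(0,0) a3@(1,4) a4@(1,4) | pheromone: 22 0 0 0 0 0 / 0 0 0 0 19 0 / 0 0 0 0 0 0 / 0 0 0 0 0 0 / 0 0 0 0 0 0 / 0 0 0 0 0 0
t=6: a0@(0,0) a1@(0,0) a2@(0,0) a3@(1,4) a4@(1,4) | pheromone: 27 0 0 0 0 0 / 0 0 0 0 22 0 / 0 0 0 0 0 0 / 0 0 0 0 0 0 / 0 0 0 0 0 0 / 0 0 0 0 0 0
t=7: a0@(0,0) a1@(0,0) a2@(0,0) a3@(1,4) a4@(1,4) | pheromone: 32 0 0 0 0 0 / 0 0 0 0 25 0 / 0 0 0 0 0 0 / 0 0 0 0 0 0 / 0 0 0 0 0 0 / 0 0 0 0 0 0

F.....
....F.
......
......
......
......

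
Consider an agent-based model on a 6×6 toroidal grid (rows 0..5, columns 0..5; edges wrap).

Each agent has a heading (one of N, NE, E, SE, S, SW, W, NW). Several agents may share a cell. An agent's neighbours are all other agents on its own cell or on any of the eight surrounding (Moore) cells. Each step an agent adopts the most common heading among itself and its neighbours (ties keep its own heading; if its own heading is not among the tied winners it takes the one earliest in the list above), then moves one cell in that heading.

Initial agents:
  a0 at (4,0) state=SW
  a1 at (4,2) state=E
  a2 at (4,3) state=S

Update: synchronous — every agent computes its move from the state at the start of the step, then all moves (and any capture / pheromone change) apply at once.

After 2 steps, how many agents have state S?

1

t=1: a0@(5,5):SW a1@(4,3):E a2@(5,3):S
t=2: a0@(0,4):SW a1@(4,4):E a2@(0,3):S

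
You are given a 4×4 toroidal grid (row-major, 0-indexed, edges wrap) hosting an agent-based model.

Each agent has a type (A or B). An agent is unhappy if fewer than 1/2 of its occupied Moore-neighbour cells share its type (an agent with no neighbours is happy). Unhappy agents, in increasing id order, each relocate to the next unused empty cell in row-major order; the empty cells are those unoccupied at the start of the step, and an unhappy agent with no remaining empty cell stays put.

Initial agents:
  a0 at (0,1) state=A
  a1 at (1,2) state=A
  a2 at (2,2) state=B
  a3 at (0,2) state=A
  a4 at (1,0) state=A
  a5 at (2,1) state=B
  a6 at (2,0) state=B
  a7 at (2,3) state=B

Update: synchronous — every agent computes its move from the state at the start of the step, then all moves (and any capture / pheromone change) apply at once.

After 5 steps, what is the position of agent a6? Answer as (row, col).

t=1: a0@(0,1):A a1@(0,0):A a2@(2,2):B a3@(0,2):A a4@(0,3):A a5@(2,1):B a6@(2,0):B a7@(2,3):B
t=2: (unchanged — steady state)

(2, 0)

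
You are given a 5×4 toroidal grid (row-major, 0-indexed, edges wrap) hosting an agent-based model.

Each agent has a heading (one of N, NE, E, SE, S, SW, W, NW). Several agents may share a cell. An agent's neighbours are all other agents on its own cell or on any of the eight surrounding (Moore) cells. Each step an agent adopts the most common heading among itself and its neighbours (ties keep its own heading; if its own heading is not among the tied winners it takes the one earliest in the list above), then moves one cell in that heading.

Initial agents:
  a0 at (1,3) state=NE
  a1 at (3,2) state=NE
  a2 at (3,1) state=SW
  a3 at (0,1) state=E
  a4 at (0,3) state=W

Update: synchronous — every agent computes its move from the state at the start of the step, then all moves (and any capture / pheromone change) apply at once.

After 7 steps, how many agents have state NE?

4

t=1: a0@(0,0):NE a1@(2,3):NE a2@(4,0):SW a3@(0,2):E a4@(0,2):W
t=2: a0@(4,1):NE a1@(1,0):NE a2@(0,3):SW a3@(0,3):E a4@(0,1):W
t=3: a0@(3,2):NE a1@(0,1):NE a2@(1,2):SW a3@(0,0):E a4@(4,2):NE
t=4: a0@(2,3):NE a1@(4,2):NE a2@(2,1):SW a3@(0,1):E a4@(3,3):NE
t=5: a0@(1,0):NE a1@(3,3):NE a2@(3,0):SW a3@(0,2):E a4@(2,0):NE
t=6: a0@(0,1):NE a1@(2,0):NE a2@(2,1):NE a3@(0,3):E a4@(1,1):NE
t=7: a0@(4,2):NE a1@(1,1):NE a2@(1,2):NE a3@(0,0):E a4@(0,2):NE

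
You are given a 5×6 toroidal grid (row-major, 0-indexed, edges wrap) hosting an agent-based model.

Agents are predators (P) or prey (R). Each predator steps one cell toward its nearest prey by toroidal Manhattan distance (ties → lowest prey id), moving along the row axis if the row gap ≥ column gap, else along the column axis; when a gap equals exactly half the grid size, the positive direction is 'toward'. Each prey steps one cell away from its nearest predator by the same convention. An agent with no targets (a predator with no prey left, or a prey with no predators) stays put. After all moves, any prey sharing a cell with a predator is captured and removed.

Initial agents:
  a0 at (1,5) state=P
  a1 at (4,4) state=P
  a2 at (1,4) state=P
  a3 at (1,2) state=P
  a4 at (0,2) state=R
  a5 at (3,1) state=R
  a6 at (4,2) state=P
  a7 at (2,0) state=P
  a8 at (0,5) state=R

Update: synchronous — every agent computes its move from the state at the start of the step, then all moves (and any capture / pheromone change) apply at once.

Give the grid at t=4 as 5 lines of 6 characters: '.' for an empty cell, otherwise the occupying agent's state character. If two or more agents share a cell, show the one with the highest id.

P.....
..R..R
..P.PP
......
.R....

t=1: a0@(0,5):P a1@(0,4):P a2@(0,4):P a3@(0,2):P a4@(4,2):R a5@(2,1):R a6@(0,2):P a7@(3,0):P a8@(4,5):R
t=2: a0@(4,5):P a1@(4,4):P a2@(4,4):P a3@(4,2):P a4@(3,2):R a5@(1,1):R a6@(4,2):P a7@(2,0):P a8@(3,5):R
t=3: a0@(3,5):P a1@(3,4):P a2@(3,4):P a3@(3,2):P a4@(2,2):R a5@(0,1):R a6@(3,2):P a7@(1,0):P a8@(2,5):R
t=4: a0@(2,5):P a1@(2,4):P a2@(2,4):P a3@(2,2):P a4@(1,2):R a5@(4,1):R a6@(2,2):P a7@(0,0):P a8@(1,5):R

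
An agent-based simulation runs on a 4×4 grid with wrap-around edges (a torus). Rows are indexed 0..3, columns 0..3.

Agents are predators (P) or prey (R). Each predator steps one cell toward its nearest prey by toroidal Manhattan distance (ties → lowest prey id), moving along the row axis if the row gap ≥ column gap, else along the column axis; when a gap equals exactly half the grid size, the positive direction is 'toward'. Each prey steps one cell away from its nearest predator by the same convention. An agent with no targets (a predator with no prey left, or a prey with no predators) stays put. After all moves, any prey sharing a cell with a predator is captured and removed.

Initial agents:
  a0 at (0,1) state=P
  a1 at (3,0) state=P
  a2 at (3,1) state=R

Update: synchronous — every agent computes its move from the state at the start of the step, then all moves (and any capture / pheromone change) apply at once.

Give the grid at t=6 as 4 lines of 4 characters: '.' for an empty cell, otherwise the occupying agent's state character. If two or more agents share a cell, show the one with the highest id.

....
.R..
.P..
....

t=1: a0@(3,1):P a1@(3,1):P a2@(2,1):R
t=2: a0@(2,1):P a1@(2,1):P a2@(1,1):R
t=3: a0@(1,1):P a1@(1,1):P a2@(0,1):R
t=4: a0@(0,1):P a1@(0,1):P a2@(3,1):R
t=5: a0@(3,1):P a1@(3,1):P a2@(2,1):R
t=6: a0@(2,1):P a1@(2,1):P a2@(1,1):R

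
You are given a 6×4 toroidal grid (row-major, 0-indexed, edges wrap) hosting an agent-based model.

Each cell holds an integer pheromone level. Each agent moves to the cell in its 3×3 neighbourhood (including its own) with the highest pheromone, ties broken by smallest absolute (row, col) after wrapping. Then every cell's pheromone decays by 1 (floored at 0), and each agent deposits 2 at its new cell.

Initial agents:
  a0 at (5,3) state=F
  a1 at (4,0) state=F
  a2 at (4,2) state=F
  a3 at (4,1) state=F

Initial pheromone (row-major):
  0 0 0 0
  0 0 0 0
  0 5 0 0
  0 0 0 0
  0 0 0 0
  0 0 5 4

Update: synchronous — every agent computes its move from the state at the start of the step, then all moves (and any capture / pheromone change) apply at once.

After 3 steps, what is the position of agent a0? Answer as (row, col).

(5, 2)

t=1: a0@(5,2) a1@(5,3) a2@(5,2) a3@(5,2) | pheromone: 0 0 0 0 / 0 0 0 0 / 0 4 0 0 / 0 0 0 0 / 0 0 0 0 / 0 0 10 5
t=2: a0@(5,2) a1@(5,2) a2@(5,2) a3@(5,2) | pheromone: 0 0 0 0 / 0 0 0 0 / 0 3 0 0 / 0 0 0 0 / 0 0 0 0 / 0 0 17 4
t=3: a0@(5,2) a1@(5,2) a2@(5,2) a3@(5,2) | pheromone: 0 0 0 0 / 0 0 0 0 / 0 2 0 0 / 0 0 0 0 / 0 0 0 0 / 0 0 24 3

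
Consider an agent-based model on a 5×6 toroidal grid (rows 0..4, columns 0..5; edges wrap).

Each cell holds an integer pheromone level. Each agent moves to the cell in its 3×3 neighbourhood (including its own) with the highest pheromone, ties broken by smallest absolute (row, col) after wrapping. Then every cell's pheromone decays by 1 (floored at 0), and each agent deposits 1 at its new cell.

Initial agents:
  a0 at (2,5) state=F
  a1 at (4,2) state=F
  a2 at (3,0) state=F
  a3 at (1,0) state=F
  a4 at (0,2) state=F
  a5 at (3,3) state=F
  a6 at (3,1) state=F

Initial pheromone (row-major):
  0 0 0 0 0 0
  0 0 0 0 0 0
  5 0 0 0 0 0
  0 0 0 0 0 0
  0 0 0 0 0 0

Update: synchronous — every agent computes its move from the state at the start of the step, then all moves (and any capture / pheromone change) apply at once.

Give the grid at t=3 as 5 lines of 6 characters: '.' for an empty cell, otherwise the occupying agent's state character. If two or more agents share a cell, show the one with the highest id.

t=1: a0@(2,0) a1@(0,1) a2@(2,0) a3@(2,0) a4@(0,1) a5@(2,2) a6@(2,0) | pheromone: 0 2 0 0 0 0 / 0 0 0 0 0 0 / 8 0 1 0 0 0 / 0 0 0 0 0 0 / 0 0 0 0 0 0
t=2: a0@(2,0) a1@(0,1) a2@(2,0) a3@(2,0) a4@(0,1) a5@(2,2) a6@(2,0) | pheromone: 0 3 0 0 0 0 / 0 0 0 0 0 0 / 11 0 1 0 0 0 / 0 0 0 0 0 0 / 0 0 0 0 0 0
t=3: a0@(2,0) a1@(0,1) a2@(2,0) a3@(2,0) a4@(0,1) a5@(2,2) a6@(2,0) | pheromone: 0 4 0 0 0 0 / 0 0 0 0 0 0 / 14 0 1 0 0 0 / 0 0 0 0 0 0 / 0 0 0 0 0 0

.F....
......
F.F...
......
......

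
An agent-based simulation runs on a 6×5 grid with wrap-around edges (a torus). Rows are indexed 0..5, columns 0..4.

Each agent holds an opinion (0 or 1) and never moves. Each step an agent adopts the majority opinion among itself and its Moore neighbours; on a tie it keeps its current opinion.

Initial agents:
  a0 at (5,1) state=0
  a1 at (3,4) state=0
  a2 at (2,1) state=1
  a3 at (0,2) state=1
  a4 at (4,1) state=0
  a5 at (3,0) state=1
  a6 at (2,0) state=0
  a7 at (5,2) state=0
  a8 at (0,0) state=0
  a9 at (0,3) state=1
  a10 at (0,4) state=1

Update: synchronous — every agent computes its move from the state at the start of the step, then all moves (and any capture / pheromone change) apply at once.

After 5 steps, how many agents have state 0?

t=1: a0@(5,1):0 a1@(3,4):0 a2@(2,1):1 a3@(0,2):1 a4@(4,1):0 a5@(3,0):0 a6@(2,0):0 a7@(5,2):0 a8@(0,0):0 a9@(0,3):1 a10@(0,4):1
t=2: a0@(5,1):0 a1@(3,4):0 a2@(2,1):0 a3@(0,2):1 a4@(4,1):0 a5@(3,0):0 a6@(2,0):0 a7@(5,2):0 a8@(0,0):0 a9@(0,3):1 a10@(0,4):1
t=3: (unchanged — steady state)

8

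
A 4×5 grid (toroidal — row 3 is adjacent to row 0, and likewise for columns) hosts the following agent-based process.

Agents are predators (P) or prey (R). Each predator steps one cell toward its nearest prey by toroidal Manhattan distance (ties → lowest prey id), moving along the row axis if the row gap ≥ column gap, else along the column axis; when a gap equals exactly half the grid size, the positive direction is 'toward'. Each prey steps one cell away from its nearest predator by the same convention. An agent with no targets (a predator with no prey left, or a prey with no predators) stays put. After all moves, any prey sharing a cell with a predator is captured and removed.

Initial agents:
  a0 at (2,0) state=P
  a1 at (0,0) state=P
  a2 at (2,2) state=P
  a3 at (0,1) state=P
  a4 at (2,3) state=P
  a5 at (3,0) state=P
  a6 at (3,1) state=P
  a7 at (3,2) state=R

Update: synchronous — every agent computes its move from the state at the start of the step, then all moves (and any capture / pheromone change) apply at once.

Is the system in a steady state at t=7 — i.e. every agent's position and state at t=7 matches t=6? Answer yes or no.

t=1: a0@(2,1):P a1@(0,1):P a2@(3,2):P a3@(3,1):P a4@(3,3):P a5@(3,1):P a6@(3,2):P a7@(0,2):R
t=2: a0@(3,1):P a1@(0,2):P a2@(0,2):P a3@(0,1):P a4@(0,3):P a5@(0,1):P a6@(0,2):P
t=3: (unchanged — steady state)

yes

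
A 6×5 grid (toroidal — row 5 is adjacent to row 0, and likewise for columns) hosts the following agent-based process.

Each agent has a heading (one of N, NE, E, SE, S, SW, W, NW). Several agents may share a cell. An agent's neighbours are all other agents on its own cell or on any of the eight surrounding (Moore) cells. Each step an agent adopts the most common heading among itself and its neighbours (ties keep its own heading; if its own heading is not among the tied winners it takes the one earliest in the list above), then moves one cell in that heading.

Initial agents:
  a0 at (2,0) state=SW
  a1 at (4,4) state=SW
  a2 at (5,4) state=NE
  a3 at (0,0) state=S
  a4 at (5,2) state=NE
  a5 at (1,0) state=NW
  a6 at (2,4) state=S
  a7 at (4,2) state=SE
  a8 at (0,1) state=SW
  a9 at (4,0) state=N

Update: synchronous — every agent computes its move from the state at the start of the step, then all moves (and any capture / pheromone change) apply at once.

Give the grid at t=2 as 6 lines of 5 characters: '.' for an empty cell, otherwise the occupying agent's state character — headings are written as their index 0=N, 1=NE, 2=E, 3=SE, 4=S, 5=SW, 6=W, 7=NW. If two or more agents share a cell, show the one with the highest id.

..5.3
.....
4....
41...
4...4
..5..

t=1: a0@(3,4):SW a1@(5,3):SW a2@(4,0):NE a3@(1,0):S a4@(4,3):NE a5@(2,0):S a6@(3,4):S a7@(5,3):SE a8@(1,0):SW a9@(3,0):N
t=2: a0@(2,0):NE a1@(0,2):SW a2@(3,1):NE a3@(2,0):S a4@(5,2):SW a5@(3,0):S a6@(4,4):S a7@(0,4):SE a8@(2,0):S a9@(4,0):S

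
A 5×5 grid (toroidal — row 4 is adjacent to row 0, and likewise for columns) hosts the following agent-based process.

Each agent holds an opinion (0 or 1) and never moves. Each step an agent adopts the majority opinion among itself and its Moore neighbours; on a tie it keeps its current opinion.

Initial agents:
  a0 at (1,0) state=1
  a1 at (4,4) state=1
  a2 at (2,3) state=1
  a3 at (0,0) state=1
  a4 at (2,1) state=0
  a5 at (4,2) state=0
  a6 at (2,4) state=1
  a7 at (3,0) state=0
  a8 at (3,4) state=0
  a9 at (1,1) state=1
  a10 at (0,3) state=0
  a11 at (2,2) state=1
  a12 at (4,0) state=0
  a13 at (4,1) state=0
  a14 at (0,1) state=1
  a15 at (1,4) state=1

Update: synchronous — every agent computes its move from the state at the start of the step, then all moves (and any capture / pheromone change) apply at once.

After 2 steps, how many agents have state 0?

7

t=1: a0@(1,0):1 a1@(4,4):0 a2@(2,3):1 a3@(0,0):1 a4@(2,1):1 a5@(4,2):0 a6@(2,4):1 a7@(3,0):0 a8@(3,4):0 a9@(1,1):1 a10@(0,3):0 a11@(2,2):1 a12@(4,0):0 a13@(4,1):0 a14@(0,1):1 a15@(1,4):1
t=2: (unchanged — steady state)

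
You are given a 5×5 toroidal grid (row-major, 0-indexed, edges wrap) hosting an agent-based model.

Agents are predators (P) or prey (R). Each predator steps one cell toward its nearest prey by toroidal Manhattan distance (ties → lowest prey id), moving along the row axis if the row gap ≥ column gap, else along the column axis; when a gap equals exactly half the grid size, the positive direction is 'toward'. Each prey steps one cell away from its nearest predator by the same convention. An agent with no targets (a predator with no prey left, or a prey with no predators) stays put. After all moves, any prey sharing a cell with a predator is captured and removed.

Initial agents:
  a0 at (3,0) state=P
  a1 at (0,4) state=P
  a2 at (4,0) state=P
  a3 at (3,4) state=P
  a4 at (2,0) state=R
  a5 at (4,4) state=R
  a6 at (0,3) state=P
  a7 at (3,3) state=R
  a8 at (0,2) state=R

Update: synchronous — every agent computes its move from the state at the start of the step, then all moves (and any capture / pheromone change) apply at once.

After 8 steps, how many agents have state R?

4

t=1: a0@(2,0):P a1@(4,4):P a2@(4,4):P a3@(4,4):P a4@(1,0):R a5@(3,4):R a6@(0,2):P a7@(3,2):R a8@(0,1):R
t=2: a0@(1,0):P a1@(3,4):P a2@(3,4):P a3@(3,4):P a4@(0,0):R a5@(2,4):R a6@(0,1):P a7@(2,2):R a8@(0,0):R
t=3: a0@(0,0):P a1@(2,4):P a2@(2,4):P a3@(2,4):P a4@(4,0):R a5@(1,4):R a6@(0,0):P a7@(2,3):R a8@(4,0):R
t=4: a0@(4,0):P a1@(1,4):P a2@(1,4):P a3@(1,4):P a4@(3,0):R a5@(0,4):R a6@(4,0):P a7@(2,2):R a8@(3,0):R
t=5: a0@(3,0):P a1@(0,4):P a2@(0,4):P a3@(0,4):P a4@(2,0):R a5@(4,4):R a6@(3,0):P a7@(2,1):R a8@(2,0):R
t=6: a0@(2,0):P a1@(4,4):P a2@(4,4):P a3@(4,4):P a4@(1,0):R a5@(3,4):R a6@(2,0):P a7@(1,1):R a8@(1,0):R
t=7: a0@(1,0):P a1@(3,4):P a2@(3,4):P a3@(3,4):P a4@(0,0):R a5@(2,4):R a6@(1,0):P a7@(0,1):R a8@(0,0):R
t=8: a0@(0,0):P a1@(2,4):P a2@(2,4):P a3@(2,4):P a4@(4,0):R a5@(1,4):R a6@(0,0):P a7@(4,1):R a8@(4,0):R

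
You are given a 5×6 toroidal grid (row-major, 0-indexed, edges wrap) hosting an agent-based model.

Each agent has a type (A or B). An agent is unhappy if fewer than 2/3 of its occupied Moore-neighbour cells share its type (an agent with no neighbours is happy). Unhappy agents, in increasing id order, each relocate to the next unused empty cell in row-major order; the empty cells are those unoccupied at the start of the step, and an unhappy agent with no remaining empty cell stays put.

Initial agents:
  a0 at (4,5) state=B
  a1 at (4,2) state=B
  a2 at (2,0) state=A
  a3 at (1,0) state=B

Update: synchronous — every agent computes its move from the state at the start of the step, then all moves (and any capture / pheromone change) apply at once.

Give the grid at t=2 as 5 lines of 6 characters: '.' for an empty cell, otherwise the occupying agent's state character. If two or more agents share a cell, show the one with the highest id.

..BAB.
......
......
......
..B...

t=1: a0@(4,5):B a1@(4,2):B a2@(0,0):A a3@(0,1):B
t=2: a0@(0,2):B a1@(4,2):B a2@(0,3):A a3@(0,4):B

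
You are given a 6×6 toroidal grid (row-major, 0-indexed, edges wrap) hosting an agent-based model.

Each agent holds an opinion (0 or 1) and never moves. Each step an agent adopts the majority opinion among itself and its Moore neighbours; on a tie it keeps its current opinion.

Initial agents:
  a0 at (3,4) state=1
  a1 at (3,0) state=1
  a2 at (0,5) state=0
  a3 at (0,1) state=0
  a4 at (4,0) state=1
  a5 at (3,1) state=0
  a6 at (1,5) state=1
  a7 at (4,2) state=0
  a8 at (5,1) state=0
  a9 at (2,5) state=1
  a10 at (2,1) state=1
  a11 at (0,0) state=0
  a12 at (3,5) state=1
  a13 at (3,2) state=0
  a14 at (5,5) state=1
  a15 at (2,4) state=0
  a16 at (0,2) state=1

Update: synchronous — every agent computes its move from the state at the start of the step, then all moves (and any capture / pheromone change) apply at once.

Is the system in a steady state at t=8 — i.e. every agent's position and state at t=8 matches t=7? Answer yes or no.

yes

t=1: a0@(3,4):1 a1@(3,0):1 a2@(0,5):0 a3@(0,1):0 a4@(4,0):1 a5@(3,1):0 a6@(1,5):0 a7@(4,2):0 a8@(5,1):0 a9@(2,5):1 a10@(2,1):1 a11@(0,0):0 a12@(3,5):1 a13@(3,2):0 a14@(5,5):1 a15@(2,4):1 a16@(0,2):0
t=2: (unchanged — steady state)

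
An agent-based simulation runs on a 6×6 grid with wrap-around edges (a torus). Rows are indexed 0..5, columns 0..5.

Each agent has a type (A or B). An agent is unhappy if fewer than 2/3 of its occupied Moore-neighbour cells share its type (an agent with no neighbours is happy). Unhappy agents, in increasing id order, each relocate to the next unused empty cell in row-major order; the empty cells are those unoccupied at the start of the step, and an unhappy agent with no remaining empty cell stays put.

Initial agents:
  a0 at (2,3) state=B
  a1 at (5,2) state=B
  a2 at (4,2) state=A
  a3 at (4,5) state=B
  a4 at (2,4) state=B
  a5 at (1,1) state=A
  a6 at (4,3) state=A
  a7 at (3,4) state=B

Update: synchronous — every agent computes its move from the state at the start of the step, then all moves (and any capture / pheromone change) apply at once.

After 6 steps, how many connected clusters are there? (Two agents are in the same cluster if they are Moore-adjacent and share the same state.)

3

t=1: a0@(2,3):B a1@(0,0):B a2@(0,1):A a3@(4,5):B a4@(2,4):B a5@(1,1):A a6@(0,2):A a7@(3,4):B
t=2: a0@(2,3):B a1@(0,3):B a2@(0,1):A a3@(4,5):B a4@(2,4):B a5@(1,1):A a6@(0,2):A a7@(3,4):B
t=3: a0@(2,3):B a1@(0,0):B a2@(0,1):A a3@(4,5):B a4@(2,4):B a5@(1,1):A a6@(0,2):A a7@(3,4):B
t=4: a0@(2,3):B a1@(0,3):B a2@(0,1):A a3@(4,5):B a4@(2,4):B a5@(1,1):A a6@(0,2):A a7@(3,4):B
t=5: a0@(2,3):B a1@(0,0):B a2@(0,1):A a3@(4,5):B a4@(2,4):B a5@(1,1):A a6@(0,2):A a7@(3,4):B
t=6: a0@(2,3):B a1@(0,3):B a2@(0,1):A a3@(4,5):B a4@(2,4):B a5@(1,1):A a6@(0,2):A a7@(3,4):B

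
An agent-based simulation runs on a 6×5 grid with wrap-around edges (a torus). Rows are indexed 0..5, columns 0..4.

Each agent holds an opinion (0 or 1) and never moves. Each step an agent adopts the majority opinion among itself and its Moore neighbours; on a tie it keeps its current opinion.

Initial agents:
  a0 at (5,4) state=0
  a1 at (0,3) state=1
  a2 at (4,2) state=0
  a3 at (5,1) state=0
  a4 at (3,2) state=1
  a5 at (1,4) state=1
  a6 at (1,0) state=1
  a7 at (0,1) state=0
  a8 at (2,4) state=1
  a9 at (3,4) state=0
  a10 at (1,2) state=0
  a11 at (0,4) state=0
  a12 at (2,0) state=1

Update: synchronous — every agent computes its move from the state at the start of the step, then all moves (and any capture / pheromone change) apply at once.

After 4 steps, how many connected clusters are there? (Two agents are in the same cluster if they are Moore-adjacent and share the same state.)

3

t=1: a0@(5,4):0 a1@(0,3):0 a2@(4,2):0 a3@(5,1):0 a4@(3,2):1 a5@(1,4):1 a6@(1,0):1 a7@(0,1):0 a8@(2,4):1 a9@(3,4):1 a10@(1,2):0 a11@(0,4):1 a12@(2,0):1
t=2: (unchanged — steady state)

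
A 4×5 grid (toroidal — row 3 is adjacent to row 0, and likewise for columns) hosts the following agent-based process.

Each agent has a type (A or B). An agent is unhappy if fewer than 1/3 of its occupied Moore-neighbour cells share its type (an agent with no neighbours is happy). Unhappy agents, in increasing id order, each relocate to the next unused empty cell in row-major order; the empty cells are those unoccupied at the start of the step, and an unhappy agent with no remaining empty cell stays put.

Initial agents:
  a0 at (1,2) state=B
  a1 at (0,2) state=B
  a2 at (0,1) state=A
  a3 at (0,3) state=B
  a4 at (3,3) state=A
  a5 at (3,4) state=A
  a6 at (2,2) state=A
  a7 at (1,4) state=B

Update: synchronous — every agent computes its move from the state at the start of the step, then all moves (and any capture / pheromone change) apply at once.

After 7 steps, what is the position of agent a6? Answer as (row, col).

t=1: a0@(1,2):B a1@(0,2):B a2@(0,0):A a3@(0,3):B a4@(3,3):A a5@(3,4):A a6@(2,2):A a7@(1,4):B
t=2: (unchanged — steady state)

(2, 2)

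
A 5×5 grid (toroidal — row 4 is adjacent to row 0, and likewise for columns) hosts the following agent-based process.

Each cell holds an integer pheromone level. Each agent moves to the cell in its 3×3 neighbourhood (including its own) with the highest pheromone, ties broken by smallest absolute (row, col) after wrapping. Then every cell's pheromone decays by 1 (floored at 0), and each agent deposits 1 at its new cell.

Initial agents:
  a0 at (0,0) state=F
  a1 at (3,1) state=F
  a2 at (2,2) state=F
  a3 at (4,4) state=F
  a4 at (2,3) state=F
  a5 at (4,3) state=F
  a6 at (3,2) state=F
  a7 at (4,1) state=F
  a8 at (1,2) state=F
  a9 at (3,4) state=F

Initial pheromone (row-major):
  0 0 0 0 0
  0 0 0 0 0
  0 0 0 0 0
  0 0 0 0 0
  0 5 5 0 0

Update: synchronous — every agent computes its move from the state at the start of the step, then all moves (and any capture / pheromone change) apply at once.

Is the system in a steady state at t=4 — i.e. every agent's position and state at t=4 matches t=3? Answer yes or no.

no

t=1: a0@(4,1) a1@(4,1) a2@(1,1) a3@(0,0) a4@(1,2) a5@(4,2) a6@(4,1) a7@(4,1) a8@(0,1) a9@(2,0) | pheromone: 1 1 0 0 0 / 0 1 1 0 0 / 1 0 0 0 0 / 0 0 0 0 0 / 0 8 5 0 0
t=2: a0@(4,1) a1@(4,1) a2@(0,0) a3@(4,1) a4@(0,1) a5@(4,1) a6@(4,1) a7@(4,1) a8@(4,1) a9@(1,1) | pheromone: 1 1 0 0 0 / 0 1 0 0 0 / 0 0 0 0 0 / 0 0 0 0 0 / 0 14 4 0 0
t=3: a0@(4,1) a1@(4,1) a2@(4,1) a3@(4,1) a4@(4,1) a5@(4,1) a6@(4,1) a7@(4,1) a8@(4,1) a9@(0,0) | pheromone: 1 0 0 0 0 / 0 0 0 0 0 / 0 0 0 0 0 / 0 0 0 0 0 / 0 22 3 0 0
t=4: a0@(4,1) a1@(4,1) a2@(4,1) a3@(4,1) a4@(4,1) a5@(4,1) a6@(4,1) a7@(4,1) a8@(4,1) a9@(4,1) | pheromone: 0 0 0 0 0 / 0 0 0 0 0 / 0 0 0 0 0 / 0 0 0 0 0 / 0 31 2 0 0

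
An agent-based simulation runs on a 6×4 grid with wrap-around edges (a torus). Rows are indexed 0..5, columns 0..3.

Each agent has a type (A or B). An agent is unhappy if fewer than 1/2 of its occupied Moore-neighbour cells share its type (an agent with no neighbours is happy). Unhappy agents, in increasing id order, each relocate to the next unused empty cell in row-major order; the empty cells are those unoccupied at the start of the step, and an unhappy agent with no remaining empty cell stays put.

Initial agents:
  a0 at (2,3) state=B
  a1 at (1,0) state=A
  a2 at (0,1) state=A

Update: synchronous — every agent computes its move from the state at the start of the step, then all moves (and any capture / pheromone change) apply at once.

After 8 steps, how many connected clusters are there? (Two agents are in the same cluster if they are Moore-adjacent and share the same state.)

t=1: a0@(0,0):B a1@(1,0):A a2@(0,1):A
t=2: a0@(0,2):B a1@(1,0):A a2@(0,1):A
t=3: a0@(0,0):B a1@(1,0):A a2@(0,1):A
t=4: a0@(0,2):B a1@(1,0):A a2@(0,1):A
t=5: a0@(0,0):B a1@(1,0):A a2@(0,1):A
t=6: a0@(0,2):B a1@(1,0):A a2@(0,1):A
t=7: a0@(0,0):B a1@(1,0):A a2@(0,1):A
t=8: a0@(0,2):B a1@(1,0):A a2@(0,1):A

2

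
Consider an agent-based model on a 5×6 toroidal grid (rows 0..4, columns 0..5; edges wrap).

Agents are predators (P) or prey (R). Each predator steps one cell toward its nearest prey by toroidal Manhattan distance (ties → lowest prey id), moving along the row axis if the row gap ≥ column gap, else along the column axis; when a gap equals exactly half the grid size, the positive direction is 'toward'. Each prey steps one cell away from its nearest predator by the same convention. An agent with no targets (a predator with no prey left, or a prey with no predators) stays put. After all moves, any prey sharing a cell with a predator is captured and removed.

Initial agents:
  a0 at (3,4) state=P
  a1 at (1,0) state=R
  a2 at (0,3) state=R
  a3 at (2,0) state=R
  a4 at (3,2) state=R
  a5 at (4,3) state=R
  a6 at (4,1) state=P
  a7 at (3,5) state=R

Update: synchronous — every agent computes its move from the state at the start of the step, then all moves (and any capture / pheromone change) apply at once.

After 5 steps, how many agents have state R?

5

t=1: a0@(3,5):P a1@(2,0):R a2@(1,3):R a3@(2,1):R a5@(0,3):R a6@(3,1):P a7@(3,0):R
t=2: a0@(3,0):P a1@(1,0):R a2@(0,3):R a3@(1,1):R a5@(1,3):R a6@(2,1):P a7@(3,1):R
t=3: a0@(3,1):P a1@(0,0):R a2@(4,3):R a3@(0,1):R a5@(1,4):R a6@(1,1):P a7@(3,2):R
t=4: a0@(3,2):P a1@(4,0):R a2@(4,4):R a3@(4,1):R a5@(1,3):R a6@(0,1):P a7@(3,3):R
t=5: a0@(3,3):P a1@(3,0):R a2@(4,5):R a3@(3,1):R a5@(0,3):R a6@(4,1):P a7@(3,4):R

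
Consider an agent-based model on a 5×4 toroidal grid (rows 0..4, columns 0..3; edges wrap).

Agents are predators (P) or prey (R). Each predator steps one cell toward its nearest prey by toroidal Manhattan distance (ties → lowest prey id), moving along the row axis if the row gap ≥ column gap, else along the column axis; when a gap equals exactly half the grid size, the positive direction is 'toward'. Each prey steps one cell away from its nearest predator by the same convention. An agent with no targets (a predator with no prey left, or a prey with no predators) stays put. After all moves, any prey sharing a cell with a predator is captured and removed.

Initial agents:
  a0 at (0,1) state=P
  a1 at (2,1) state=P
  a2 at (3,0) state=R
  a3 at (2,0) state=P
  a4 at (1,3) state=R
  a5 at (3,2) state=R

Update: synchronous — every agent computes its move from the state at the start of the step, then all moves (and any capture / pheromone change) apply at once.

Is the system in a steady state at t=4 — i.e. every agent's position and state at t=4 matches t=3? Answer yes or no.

no

t=1: a0@(4,1):P a1@(3,1):P a2@(4,0):R a3@(3,0):P a4@(0,3):R a5@(4,2):R
t=2: a0@(4,0):P a1@(4,1):P a2@(4,3):R a3@(4,0):P a4@(0,2):R a5@(4,3):R
t=3: a0@(4,3):P a1@(4,2):P a3@(4,3):P a4@(1,2):R
t=4: a0@(0,3):P a1@(0,2):P a3@(0,3):P a4@(2,2):R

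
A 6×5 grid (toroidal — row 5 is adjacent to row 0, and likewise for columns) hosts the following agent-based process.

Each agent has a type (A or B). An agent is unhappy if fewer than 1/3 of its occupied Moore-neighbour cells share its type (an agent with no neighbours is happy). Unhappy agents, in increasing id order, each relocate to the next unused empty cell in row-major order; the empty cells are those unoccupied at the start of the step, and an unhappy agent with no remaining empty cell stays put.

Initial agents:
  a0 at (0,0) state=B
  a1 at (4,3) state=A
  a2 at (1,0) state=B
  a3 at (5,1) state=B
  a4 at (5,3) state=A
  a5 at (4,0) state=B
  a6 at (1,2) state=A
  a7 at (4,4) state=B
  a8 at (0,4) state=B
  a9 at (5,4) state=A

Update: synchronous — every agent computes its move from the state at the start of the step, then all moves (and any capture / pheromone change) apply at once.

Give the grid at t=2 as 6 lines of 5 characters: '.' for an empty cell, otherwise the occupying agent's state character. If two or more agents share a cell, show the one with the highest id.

BBA.B
B....
.....
.....
B..A.
.B.AA

t=1: a0@(0,0):B a1@(4,3):A a2@(1,0):B a3@(5,1):B a4@(5,3):A a5@(4,0):B a6@(1,2):A a7@(0,1):B a8@(0,4):B a9@(5,4):A
t=2: a0@(0,0):B a1@(4,3):A a2@(1,0):B a3@(5,1):B a4@(5,3):A a5@(4,0):B a6@(0,2):A a7@(0,1):B a8@(0,4):B a9@(5,4):A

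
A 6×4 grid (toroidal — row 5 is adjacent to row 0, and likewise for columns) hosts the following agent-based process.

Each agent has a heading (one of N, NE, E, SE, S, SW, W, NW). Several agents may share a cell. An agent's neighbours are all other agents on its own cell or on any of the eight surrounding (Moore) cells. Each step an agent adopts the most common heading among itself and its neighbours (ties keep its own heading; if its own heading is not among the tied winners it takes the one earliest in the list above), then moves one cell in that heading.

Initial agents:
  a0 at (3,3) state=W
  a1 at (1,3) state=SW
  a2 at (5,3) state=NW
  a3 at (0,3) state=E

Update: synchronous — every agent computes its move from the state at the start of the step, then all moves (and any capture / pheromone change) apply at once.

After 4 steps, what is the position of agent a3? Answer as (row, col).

t=1: a0@(3,2):W a1@(2,2):SW a2@(4,2):NW a3@(0,0):E
t=2: a0@(3,1):W a1@(3,1):SW a2@(3,1):NW a3@(0,1):E
t=3: a0@(3,0):W a1@(4,0):SW a2@(2,0):NW a3@(0,2):E
t=4: a0@(3,3):W a1@(5,3):SW a2@(1,3):NW a3@(0,3):E

(0, 3)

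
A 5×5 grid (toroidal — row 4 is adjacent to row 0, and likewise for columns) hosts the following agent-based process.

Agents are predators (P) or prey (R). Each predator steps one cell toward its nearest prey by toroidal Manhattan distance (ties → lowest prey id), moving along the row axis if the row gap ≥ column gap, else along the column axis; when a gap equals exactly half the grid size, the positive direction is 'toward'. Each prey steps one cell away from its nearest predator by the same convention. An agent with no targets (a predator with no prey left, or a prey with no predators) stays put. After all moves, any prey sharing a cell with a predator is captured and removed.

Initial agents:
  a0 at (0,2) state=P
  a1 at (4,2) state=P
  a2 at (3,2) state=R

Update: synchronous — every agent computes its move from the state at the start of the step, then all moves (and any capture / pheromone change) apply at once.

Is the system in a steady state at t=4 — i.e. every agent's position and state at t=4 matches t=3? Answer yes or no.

t=1: a0@(4,2):P a1@(3,2):P a2@(2,2):R
t=2: a0@(3,2):P a1@(2,2):P a2@(1,2):R
t=3: a0@(2,2):P a1@(1,2):P a2@(0,2):R
t=4: a0@(1,2):P a1@(0,2):P a2@(4,2):R

no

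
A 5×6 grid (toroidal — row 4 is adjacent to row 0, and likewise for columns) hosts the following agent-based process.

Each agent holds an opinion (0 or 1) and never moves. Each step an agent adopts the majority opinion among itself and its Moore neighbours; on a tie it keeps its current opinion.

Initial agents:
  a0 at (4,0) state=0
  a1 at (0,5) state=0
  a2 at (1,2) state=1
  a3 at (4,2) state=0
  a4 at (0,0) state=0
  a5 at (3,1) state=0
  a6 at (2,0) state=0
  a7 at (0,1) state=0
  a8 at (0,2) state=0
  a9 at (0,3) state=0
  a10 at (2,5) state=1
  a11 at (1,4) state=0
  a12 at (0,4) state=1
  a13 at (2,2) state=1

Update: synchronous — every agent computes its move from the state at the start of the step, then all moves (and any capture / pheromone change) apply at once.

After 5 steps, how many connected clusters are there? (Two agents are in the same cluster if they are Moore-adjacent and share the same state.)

1

t=1: a0@(4,0):0 a1@(0,5):0 a2@(1,2):0 a3@(4,2):0 a4@(0,0):0 a5@(3,1):0 a6@(2,0):0 a7@(0,1):0 a8@(0,2):0 a9@(0,3):0 a10@(2,5):0 a11@(1,4):0 a12@(0,4):0 a13@(2,2):1
t=2: a0@(4,0):0 a1@(0,5):0 a2@(1,2):0 a3@(4,2):0 a4@(0,0):0 a5@(3,1):0 a6@(2,0):0 a7@(0,1):0 a8@(0,2):0 a9@(0,3):0 a10@(2,5):0 a11@(1,4):0 a12@(0,4):0 a13@(2,2):0
t=3: (unchanged — steady state)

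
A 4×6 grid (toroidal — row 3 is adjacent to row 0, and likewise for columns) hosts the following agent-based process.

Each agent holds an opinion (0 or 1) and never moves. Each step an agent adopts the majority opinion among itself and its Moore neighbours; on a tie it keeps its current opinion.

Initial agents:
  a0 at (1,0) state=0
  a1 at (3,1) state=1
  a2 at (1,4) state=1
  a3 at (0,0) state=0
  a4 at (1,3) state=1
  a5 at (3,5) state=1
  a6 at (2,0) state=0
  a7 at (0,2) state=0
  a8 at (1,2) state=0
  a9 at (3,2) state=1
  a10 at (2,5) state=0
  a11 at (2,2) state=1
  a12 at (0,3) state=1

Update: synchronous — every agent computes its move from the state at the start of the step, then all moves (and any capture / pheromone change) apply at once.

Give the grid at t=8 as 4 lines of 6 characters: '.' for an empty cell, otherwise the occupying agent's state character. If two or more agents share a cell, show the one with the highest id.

0.11..
0.111.
0.1..0
.11..0

t=1: a0@(1,0):0 a1@(3,1):1 a2@(1,4):1 a3@(0,0):0 a4@(1,3):1 a5@(3,5):0 a6@(2,0):0 a7@(0,2):1 a8@(1,2):1 a9@(3,2):1 a10@(2,5):0 a11@(2,2):1 a12@(0,3):1
t=2: (unchanged — steady state)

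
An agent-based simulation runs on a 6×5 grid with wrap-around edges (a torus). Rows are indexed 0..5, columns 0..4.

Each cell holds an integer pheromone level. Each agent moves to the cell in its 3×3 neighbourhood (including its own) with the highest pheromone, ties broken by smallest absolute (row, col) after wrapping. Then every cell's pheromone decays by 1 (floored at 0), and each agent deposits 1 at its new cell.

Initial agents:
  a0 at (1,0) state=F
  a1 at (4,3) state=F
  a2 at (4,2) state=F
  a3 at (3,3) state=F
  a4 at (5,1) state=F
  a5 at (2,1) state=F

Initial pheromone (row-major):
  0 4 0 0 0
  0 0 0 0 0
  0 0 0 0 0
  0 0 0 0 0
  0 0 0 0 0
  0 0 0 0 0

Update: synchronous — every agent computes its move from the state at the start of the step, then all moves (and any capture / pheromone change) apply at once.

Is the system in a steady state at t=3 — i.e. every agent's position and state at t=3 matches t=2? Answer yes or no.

yes

t=1: a0@(0,1) a1@(3,2) a2@(3,1) a3@(2,2) a4@(0,1) a5@(1,0) | pheromone: 0 5 0 0 0 / 1 0 0 0 0 / 0 0 1 0 0 / 0 1 1 0 0 / 0 0 0 0 0 / 0 0 0 0 0
t=2: a0@(0,1) a1@(2,2) a2@(2,2) a3@(2,2) a4@(0,1) a5@(0,1) | pheromone: 0 7 0 0 0 / 0 0 0 0 0 / 0 0 3 0 0 / 0 0 0 0 0 / 0 0 0 0 0 / 0 0 0 0 0
t=3: a0@(0,1) a1@(2,2) a2@(2,2) a3@(2,2) a4@(0,1) a5@(0,1) | pheromone: 0 9 0 0 0 / 0 0 0 0 0 / 0 0 5 0 0 / 0 0 0 0 0 / 0 0 0 0 0 / 0 0 0 0 0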